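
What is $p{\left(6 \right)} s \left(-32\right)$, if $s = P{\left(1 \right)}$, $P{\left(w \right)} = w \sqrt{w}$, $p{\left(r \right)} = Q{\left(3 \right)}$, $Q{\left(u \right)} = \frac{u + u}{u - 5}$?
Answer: $96$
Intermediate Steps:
$Q{\left(u \right)} = \frac{2 u}{-5 + u}$
$p{\left(r \right)} = -3$ ($p{\left(r \right)} = 2 \cdot 3 \frac{1}{-5 + 3} = 2 \cdot 3 \frac{1}{-2} = 2 \cdot 3 \left(- \frac{1}{2}\right) = -3$)
$P{\left(w \right)} = w^{\frac{3}{2}}$
$s = 1$ ($s = 1^{\frac{3}{2}} = 1$)
$p{\left(6 \right)} s \left(-32\right) = \left(-3\right) 1 \left(-32\right) = \left(-3\right) \left(-32\right) = 96$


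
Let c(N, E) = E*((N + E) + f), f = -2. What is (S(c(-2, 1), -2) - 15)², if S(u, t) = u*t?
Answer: 81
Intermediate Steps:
c(N, E) = E*(-2 + E + N) (c(N, E) = E*((N + E) - 2) = E*((E + N) - 2) = E*(-2 + E + N))
S(u, t) = t*u
(S(c(-2, 1), -2) - 15)² = (-2*(-2 + 1 - 2) - 15)² = (-2*(-3) - 15)² = (6 - 15)² = (-9)² = 81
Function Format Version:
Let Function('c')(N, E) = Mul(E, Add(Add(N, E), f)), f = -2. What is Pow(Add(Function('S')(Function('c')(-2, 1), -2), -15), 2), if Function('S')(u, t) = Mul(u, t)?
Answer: 81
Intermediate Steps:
Function('c')(N, E) = Mul(E, Add(-2, E, N)) (Function('c')(N, E) = Mul(E, Add(Add(N, E), -2)) = Mul(E, Add(Add(E, N), -2)) = Mul(E, Add(-2, E, N)))
Function('S')(u, t) = Mul(t, u)
Pow(Add(Function('S')(Function('c')(-2, 1), -2), -15), 2) = Pow(Add(Mul(-2, Mul(1, Add(-2, 1, -2))), -15), 2) = Pow(Add(Mul(-2, Mul(1, -3)), -15), 2) = Pow(Add(Mul(-2, -3), -15), 2) = Pow(Add(6, -15), 2) = Pow(-9, 2) = 81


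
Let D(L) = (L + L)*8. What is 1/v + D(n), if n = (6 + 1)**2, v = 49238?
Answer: 38602593/49238 ≈ 784.00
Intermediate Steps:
n = 49 (n = 7**2 = 49)
D(L) = 16*L (D(L) = (2*L)*8 = 16*L)
1/v + D(n) = 1/49238 + 16*49 = 1/49238 + 784 = 38602593/49238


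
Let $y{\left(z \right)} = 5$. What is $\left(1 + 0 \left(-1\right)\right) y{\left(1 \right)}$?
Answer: $5$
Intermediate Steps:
$\left(1 + 0 \left(-1\right)\right) y{\left(1 \right)} = \left(1 + 0 \left(-1\right)\right) 5 = \left(1 + 0\right) 5 = 1 \cdot 5 = 5$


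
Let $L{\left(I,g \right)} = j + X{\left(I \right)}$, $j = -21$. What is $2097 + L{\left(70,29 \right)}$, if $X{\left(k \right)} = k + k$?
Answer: $2216$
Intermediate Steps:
$X{\left(k \right)} = 2 k$
$L{\left(I,g \right)} = -21 + 2 I$
$2097 + L{\left(70,29 \right)} = 2097 + \left(-21 + 2 \cdot 70\right) = 2097 + \left(-21 + 140\right) = 2097 + 119 = 2216$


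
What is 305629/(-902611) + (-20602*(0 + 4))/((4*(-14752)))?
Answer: 7043476407/6657658736 ≈ 1.0580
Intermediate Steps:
305629/(-902611) + (-20602*(0 + 4))/((4*(-14752))) = 305629*(-1/902611) - 20602*4/(-59008) = -305629/902611 - 20602*4*(-1/59008) = -305629/902611 - 82408*(-1/59008) = -305629/902611 + 10301/7376 = 7043476407/6657658736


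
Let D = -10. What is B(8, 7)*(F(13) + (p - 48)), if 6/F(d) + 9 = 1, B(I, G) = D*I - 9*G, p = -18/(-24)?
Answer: 6864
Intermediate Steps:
p = 3/4 (p = -18*(-1/24) = 3/4 ≈ 0.75000)
B(I, G) = -10*I - 9*G
F(d) = -3/4 (F(d) = 6/(-9 + 1) = 6/(-8) = 6*(-1/8) = -3/4)
B(8, 7)*(F(13) + (p - 48)) = (-10*8 - 9*7)*(-3/4 + (3/4 - 48)) = (-80 - 63)*(-3/4 - 189/4) = -143*(-48) = 6864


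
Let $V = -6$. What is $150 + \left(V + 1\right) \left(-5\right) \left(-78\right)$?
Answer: $-1800$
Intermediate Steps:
$150 + \left(V + 1\right) \left(-5\right) \left(-78\right) = 150 + \left(-6 + 1\right) \left(-5\right) \left(-78\right) = 150 + \left(-5\right) \left(-5\right) \left(-78\right) = 150 + 25 \left(-78\right) = 150 - 1950 = -1800$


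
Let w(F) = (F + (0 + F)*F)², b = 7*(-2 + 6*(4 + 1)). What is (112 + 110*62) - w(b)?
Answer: -1490879612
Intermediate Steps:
b = 196 (b = 7*(-2 + 6*5) = 7*(-2 + 30) = 7*28 = 196)
w(F) = (F + F²)² (w(F) = (F + F*F)² = (F + F²)²)
(112 + 110*62) - w(b) = (112 + 110*62) - 196²*(1 + 196)² = (112 + 6820) - 38416*197² = 6932 - 38416*38809 = 6932 - 1*1490886544 = 6932 - 1490886544 = -1490879612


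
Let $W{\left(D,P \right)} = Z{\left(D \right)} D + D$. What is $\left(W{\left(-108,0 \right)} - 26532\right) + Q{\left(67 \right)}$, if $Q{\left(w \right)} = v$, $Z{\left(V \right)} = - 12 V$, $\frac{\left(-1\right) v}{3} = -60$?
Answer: $-166428$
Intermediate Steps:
$v = 180$ ($v = \left(-3\right) \left(-60\right) = 180$)
$W{\left(D,P \right)} = D - 12 D^{2}$ ($W{\left(D,P \right)} = - 12 D D + D = - 12 D^{2} + D = D - 12 D^{2}$)
$Q{\left(w \right)} = 180$
$\left(W{\left(-108,0 \right)} - 26532\right) + Q{\left(67 \right)} = \left(- 108 \left(1 - -1296\right) - 26532\right) + 180 = \left(- 108 \left(1 + 1296\right) - 26532\right) + 180 = \left(\left(-108\right) 1297 - 26532\right) + 180 = \left(-140076 - 26532\right) + 180 = -166608 + 180 = -166428$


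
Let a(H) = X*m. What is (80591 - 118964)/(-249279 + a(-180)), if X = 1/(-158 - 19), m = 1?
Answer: 6792021/44122384 ≈ 0.15394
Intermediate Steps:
X = -1/177 (X = 1/(-177) = -1/177 ≈ -0.0056497)
a(H) = -1/177 (a(H) = -1/177*1 = -1/177)
(80591 - 118964)/(-249279 + a(-180)) = (80591 - 118964)/(-249279 - 1/177) = -38373/(-44122384/177) = -38373*(-177/44122384) = 6792021/44122384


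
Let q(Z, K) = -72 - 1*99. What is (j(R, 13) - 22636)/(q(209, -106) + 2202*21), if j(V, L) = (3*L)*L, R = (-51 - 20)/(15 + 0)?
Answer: -22129/46071 ≈ -0.48032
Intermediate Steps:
q(Z, K) = -171 (q(Z, K) = -72 - 99 = -171)
R = -71/15 ≈ -4.7333
j(V, L) = 3*L²
(j(R, 13) - 22636)/(q(209, -106) + 2202*21) = (3*13² - 22636)/(-171 + 2202*21) = (3*169 - 22636)/(-171 + 46242) = (507 - 22636)/46071 = -22129*1/46071 = -22129/46071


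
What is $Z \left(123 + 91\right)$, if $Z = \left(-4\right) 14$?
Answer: $-11984$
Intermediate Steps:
$Z = -56$
$Z \left(123 + 91\right) = - 56 \left(123 + 91\right) = \left(-56\right) 214 = -11984$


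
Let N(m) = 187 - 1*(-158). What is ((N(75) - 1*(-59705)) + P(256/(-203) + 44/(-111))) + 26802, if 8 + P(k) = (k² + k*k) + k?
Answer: 44095781096840/507736089 ≈ 86848.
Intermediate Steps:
N(m) = 345 (N(m) = 187 + 158 = 345)
P(k) = -8 + k + 2*k² (P(k) = -8 + ((k² + k*k) + k) = -8 + ((k² + k²) + k) = -8 + (2*k² + k) = -8 + (k + 2*k²) = -8 + k + 2*k²)
((N(75) - 1*(-59705)) + P(256/(-203) + 44/(-111))) + 26802 = ((345 - 1*(-59705)) + (-8 + (256/(-203) + 44/(-111)) + 2*(256/(-203) + 44/(-111))²)) + 26802 = ((345 + 59705) + (-8 + (256*(-1/203) + 44*(-1/111)) + 2*(256*(-1/203) + 44*(-1/111))²)) + 26802 = (60050 + (-8 + (-256/203 - 44/111) + 2*(-256/203 - 44/111)²)) + 26802 = (60050 + (-8 - 37348/22533 + 2*(-37348/22533)²)) + 26802 = (60050 + (-8 - 37348/22533 + 2*(1394873104/507736089))) + 26802 = (60050 + (-8 - 37348/22533 + 2789746208/507736089)) + 26802 = (60050 - 2113704988/507736089) + 26802 = 30487438439462/507736089 + 26802 = 44095781096840/507736089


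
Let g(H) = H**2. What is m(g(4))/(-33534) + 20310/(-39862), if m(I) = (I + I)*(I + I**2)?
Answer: -257008597/334183077 ≈ -0.76906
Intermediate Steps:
m(I) = 2*I*(I + I**2) (m(I) = (2*I)*(I + I**2) = 2*I*(I + I**2))
m(g(4))/(-33534) + 20310/(-39862) = (2*(4**2)**2*(1 + 4**2))/(-33534) + 20310/(-39862) = (2*16**2*(1 + 16))*(-1/33534) + 20310*(-1/39862) = (2*256*17)*(-1/33534) - 10155/19931 = 8704*(-1/33534) - 10155/19931 = -4352/16767 - 10155/19931 = -257008597/334183077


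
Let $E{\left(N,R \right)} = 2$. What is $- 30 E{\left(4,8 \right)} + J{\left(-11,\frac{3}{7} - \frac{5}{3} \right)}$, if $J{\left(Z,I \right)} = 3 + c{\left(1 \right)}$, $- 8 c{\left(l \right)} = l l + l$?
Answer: $- \frac{229}{4} \approx -57.25$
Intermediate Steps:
$c{\left(l \right)} = - \frac{l}{8} - \frac{l^{2}}{8}$ ($c{\left(l \right)} = - \frac{l l + l}{8} = - \frac{l^{2} + l}{8} = - \frac{l + l^{2}}{8} = - \frac{l}{8} - \frac{l^{2}}{8}$)
$J{\left(Z,I \right)} = \frac{11}{4}$ ($J{\left(Z,I \right)} = 3 - \frac{1 + 1}{8} = 3 - \frac{1}{8} \cdot 2 = 3 - \frac{1}{4} = \frac{11}{4}$)
$- 30 E{\left(4,8 \right)} + J{\left(-11,\frac{3}{7} - \frac{5}{3} \right)} = \left(-30\right) 2 + \frac{11}{4} = -60 + \frac{11}{4} = - \frac{229}{4}$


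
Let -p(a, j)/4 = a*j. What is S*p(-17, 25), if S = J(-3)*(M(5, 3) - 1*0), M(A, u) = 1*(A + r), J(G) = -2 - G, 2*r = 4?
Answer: 11900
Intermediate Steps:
r = 2 (r = (½)*4 = 2)
M(A, u) = 2 + A (M(A, u) = 1*(A + 2) = 1*(2 + A) = 2 + A)
p(a, j) = -4*a*j
S = 7 (S = (-2 - 1*(-3))*((2 + 5) - 1*0) = (-2 + 3)*(7 + 0) = 1*7 = 7)
S*p(-17, 25) = 7*(-4*(-17)*25) = 7*1700 = 11900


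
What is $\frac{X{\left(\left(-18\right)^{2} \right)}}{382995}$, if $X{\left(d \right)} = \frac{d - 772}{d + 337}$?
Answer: $- \frac{448}{253159695} \approx -1.7696 \cdot 10^{-6}$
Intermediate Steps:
$X{\left(d \right)} = \frac{-772 + d}{337 + d}$
$\frac{X{\left(\left(-18\right)^{2} \right)}}{382995} = \frac{\frac{1}{337 + \left(-18\right)^{2}} \left(-772 + \left(-18\right)^{2}\right)}{382995} = \frac{-772 + 324}{337 + 324} \cdot \frac{1}{382995} = \frac{1}{661} \left(-448\right) \frac{1}{382995} = \left(- \frac{448}{661}\right) \frac{1}{382995} = - \frac{448}{253159695}$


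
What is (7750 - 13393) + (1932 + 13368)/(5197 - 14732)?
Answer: -10764261/1907 ≈ -5644.6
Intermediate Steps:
(7750 - 13393) + (1932 + 13368)/(5197 - 14732) = -5643 + 15300/(-9535) = -5643 + 15300*(-1/9535) = -5643 - 3060/1907 = -10764261/1907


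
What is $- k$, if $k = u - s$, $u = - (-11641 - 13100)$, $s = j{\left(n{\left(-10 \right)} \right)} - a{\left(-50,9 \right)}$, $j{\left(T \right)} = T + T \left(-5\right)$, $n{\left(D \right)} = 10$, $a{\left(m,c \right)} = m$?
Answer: $-24731$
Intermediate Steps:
$j{\left(T \right)} = - 4 T$ ($j{\left(T \right)} = T - 5 T = - 4 T$)
$s = 10$ ($s = \left(-4\right) 10 - -50 = -40 + 50 = 10$)
$u = 24741$ ($u = \left(-1\right) \left(-24741\right) = 24741$)
$k = 24731$ ($k = 24741 - 10 = 24731$)
$- k = \left(-1\right) 24731 = -24731$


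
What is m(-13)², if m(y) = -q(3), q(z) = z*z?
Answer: 81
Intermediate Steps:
q(z) = z²
m(y) = -9 (m(y) = -1*3² = -1*9 = -9)
m(-13)² = (-9)² = 81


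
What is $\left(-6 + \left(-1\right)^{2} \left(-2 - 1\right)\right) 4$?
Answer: $-36$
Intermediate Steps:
$\left(-6 + \left(-1\right)^{2} \left(-2 - 1\right)\right) 4 = \left(-6 + 1 \left(-3\right)\right) 4 = \left(-6 - 3\right) 4 = \left(-9\right) 4 = -36$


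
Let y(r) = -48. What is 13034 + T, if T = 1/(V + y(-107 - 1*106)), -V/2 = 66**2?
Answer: 114177839/8760 ≈ 13034.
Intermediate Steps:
V = -8712 (V = -2*66**2 = -2*4356 = -8712)
T = -1/8760 (T = 1/(-8712 - 48) = 1/(-8760) = -1/8760 ≈ -0.00011416)
13034 + T = 13034 - 1/8760 = 114177839/8760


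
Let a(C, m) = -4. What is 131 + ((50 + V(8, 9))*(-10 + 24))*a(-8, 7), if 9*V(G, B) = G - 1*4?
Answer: -24245/9 ≈ -2693.9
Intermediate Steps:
V(G, B) = -4/9 + G/9 (V(G, B) = (G - 1*4)/9 = (G - 4)/9 = (-4 + G)/9 = -4/9 + G/9)
131 + ((50 + V(8, 9))*(-10 + 24))*a(-8, 7) = 131 + ((50 + (-4/9 + (1/9)*8))*(-10 + 24))*(-4) = 131 + ((50 + (-4/9 + 8/9))*14)*(-4) = 131 + ((50 + 4/9)*14)*(-4) = 131 + ((454/9)*14)*(-4) = 131 + (6356/9)*(-4) = 131 - 25424/9 = -24245/9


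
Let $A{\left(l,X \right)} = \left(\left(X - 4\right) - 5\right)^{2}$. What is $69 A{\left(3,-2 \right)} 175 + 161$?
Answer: $1461236$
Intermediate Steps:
$A{\left(l,X \right)} = \left(-9 + X\right)^{2}$ ($A{\left(l,X \right)} = \left(\left(X - 4\right) - 5\right)^{2} = \left(\left(-4 + X\right) - 5\right)^{2} = \left(-9 + X\right)^{2}$)
$69 A{\left(3,-2 \right)} 175 + 161 = 69 \left(-9 - 2\right)^{2} \cdot 175 + 161 = 69 \left(-11\right)^{2} \cdot 175 + 161 = 69 \cdot 121 \cdot 175 + 161 = 8349 \cdot 175 + 161 = 1461075 + 161 = 1461236$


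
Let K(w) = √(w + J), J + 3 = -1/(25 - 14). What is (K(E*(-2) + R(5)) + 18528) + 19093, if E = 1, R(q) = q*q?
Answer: 37621 + √2409/11 ≈ 37625.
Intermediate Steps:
R(q) = q²
J = -34/11 (J = -3 - 1/(25 - 14) = -3 - 1/11 = -34/11 ≈ -3.0909)
K(w) = √(-34/11 + w) (K(w) = √(w - 34/11) = √(-34/11 + w))
(K(E*(-2) + R(5)) + 18528) + 19093 = (√(-374 + 121*(1*(-2) + 5²))/11 + 18528) + 19093 = (√(-374 + 121*(-2 + 25))/11 + 18528) + 19093 = (√(-374 + 121*23)/11 + 18528) + 19093 = (√(-374 + 2783)/11 + 18528) + 19093 = (√2409/11 + 18528) + 19093 = (18528 + √2409/11) + 19093 = 37621 + √2409/11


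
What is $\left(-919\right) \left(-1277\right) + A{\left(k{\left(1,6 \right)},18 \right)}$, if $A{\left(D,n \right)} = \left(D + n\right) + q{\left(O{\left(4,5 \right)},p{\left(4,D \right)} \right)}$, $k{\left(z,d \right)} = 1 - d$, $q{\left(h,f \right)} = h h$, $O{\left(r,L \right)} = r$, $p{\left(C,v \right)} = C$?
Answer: $1173592$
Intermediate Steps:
$q{\left(h,f \right)} = h^{2}$
$A{\left(D,n \right)} = 16 + D + n$ ($A{\left(D,n \right)} = \left(D + n\right) + 4^{2} = \left(D + n\right) + 16 = 16 + D + n$)
$\left(-919\right) \left(-1277\right) + A{\left(k{\left(1,6 \right)},18 \right)} = \left(-919\right) \left(-1277\right) + \left(16 + \left(1 - 6\right) + 18\right) = 1173563 + \left(16 + \left(1 - 6\right) + 18\right) = 1173563 + \left(16 - 5 + 18\right) = 1173563 + 29 = 1173592$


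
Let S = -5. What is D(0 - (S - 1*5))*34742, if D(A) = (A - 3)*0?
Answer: 0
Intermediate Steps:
D(A) = 0 (D(A) = (-3 + A)*0 = 0)
D(0 - (S - 1*5))*34742 = 0*34742 = 0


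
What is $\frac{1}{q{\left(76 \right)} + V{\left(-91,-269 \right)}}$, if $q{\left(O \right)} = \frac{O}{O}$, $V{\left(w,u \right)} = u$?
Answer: $- \frac{1}{268} \approx -0.0037313$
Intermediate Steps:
$q{\left(O \right)} = 1$
$\frac{1}{q{\left(76 \right)} + V{\left(-91,-269 \right)}} = \frac{1}{1 - 269} = \frac{1}{-268} = - \frac{1}{268}$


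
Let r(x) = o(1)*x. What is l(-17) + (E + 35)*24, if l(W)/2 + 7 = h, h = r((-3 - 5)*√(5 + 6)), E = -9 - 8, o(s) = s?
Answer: 418 - 16*√11 ≈ 364.93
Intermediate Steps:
E = -17
r(x) = x (r(x) = 1*x = x)
h = -8*√11 (h = (-3 - 5)*√(5 + 6) = -8*√11 ≈ -26.533)
l(W) = -14 - 16*√11 (l(W) = -14 + 2*(-8*√11) = -14 - 16*√11)
l(-17) + (E + 35)*24 = (-14 - 16*√11) + (-17 + 35)*24 = (-14 - 16*√11) + 18*24 = (-14 - 16*√11) + 432 = 418 - 16*√11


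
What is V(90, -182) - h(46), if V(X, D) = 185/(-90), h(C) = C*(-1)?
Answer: 791/18 ≈ 43.944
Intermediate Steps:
h(C) = -C
V(X, D) = -37/18 (V(X, D) = 185*(-1/90) = -37/18)
V(90, -182) - h(46) = -37/18 - (-1)*46 = -37/18 - 1*(-46) = -37/18 + 46 = 791/18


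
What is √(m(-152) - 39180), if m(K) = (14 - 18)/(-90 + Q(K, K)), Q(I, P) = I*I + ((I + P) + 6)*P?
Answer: I*√5078442063090/11385 ≈ 197.94*I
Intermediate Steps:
Q(I, P) = I² + P*(6 + I + P) (Q(I, P) = I² + (6 + I + P)*P = I² + P*(6 + I + P))
m(K) = -4/(-90 + 3*K² + 6*K) (m(K) = (14 - 18)/(-90 + (K² + K² + 6*K + K*K)) = -4/(-90 + (K² + K² + 6*K + K²)) = -4/(-90 + (3*K² + 6*K)) = -4/(-90 + 3*K² + 6*K))
√(m(-152) - 39180) = √(-4/(-90 + 3*(-152)² + 6*(-152)) - 39180) = √(-4/(-90 + 3*23104 - 912) - 39180) = √(-4/(-90 + 69312 - 912) - 39180) = √(-4/68310 - 39180) = √(-4*1/68310 - 39180) = √(-2/34155 - 39180) = √(-1338192902/34155) = I*√5078442063090/11385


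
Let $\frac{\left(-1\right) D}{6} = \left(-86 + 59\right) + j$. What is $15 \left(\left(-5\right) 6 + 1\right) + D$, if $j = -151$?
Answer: $633$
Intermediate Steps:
$D = 1068$ ($D = - 6 \left(\left(-86 + 59\right) - 151\right) = - 6 \left(-27 - 151\right) = \left(-6\right) \left(-178\right) = 1068$)
$15 \left(\left(-5\right) 6 + 1\right) + D = 15 \left(\left(-5\right) 6 + 1\right) + 1068 = 15 \left(-30 + 1\right) + 1068 = 15 \left(-29\right) + 1068 = -435 + 1068 = 633$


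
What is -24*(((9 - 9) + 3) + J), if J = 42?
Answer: -1080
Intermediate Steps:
-24*(((9 - 9) + 3) + J) = -24*(((9 - 9) + 3) + 42) = -24*((0 + 3) + 42) = -24*(3 + 42) = -24*45 = -1080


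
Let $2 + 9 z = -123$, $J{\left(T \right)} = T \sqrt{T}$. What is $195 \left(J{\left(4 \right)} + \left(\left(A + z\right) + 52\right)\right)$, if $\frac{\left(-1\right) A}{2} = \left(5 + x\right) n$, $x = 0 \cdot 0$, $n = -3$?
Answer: $\frac{44525}{3} \approx 14842.0$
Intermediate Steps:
$x = 0$
$A = 30$ ($A = - 2 \left(5 + 0\right) \left(-3\right) = - 2 \cdot 5 \left(-3\right) = \left(-2\right) \left(-15\right) = 30$)
$J{\left(T \right)} = T^{\frac{3}{2}}$
$z = - \frac{125}{9}$ ($z = - \frac{2}{9} + \frac{1}{9} \left(-123\right) = - \frac{2}{9} - \frac{41}{3} = - \frac{125}{9} \approx -13.889$)
$195 \left(J{\left(4 \right)} + \left(\left(A + z\right) + 52\right)\right) = 195 \left(4^{\frac{3}{2}} + \left(\left(30 - \frac{125}{9}\right) + 52\right)\right) = 195 \left(8 + \left(\frac{145}{9} + 52\right)\right) = 195 \left(8 + \frac{613}{9}\right) = 195 \cdot \frac{685}{9} = \frac{44525}{3}$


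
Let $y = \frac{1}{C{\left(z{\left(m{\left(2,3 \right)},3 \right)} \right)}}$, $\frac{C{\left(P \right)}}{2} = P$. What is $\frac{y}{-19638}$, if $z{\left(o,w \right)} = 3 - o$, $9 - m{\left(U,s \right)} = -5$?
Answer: $\frac{1}{432036} \approx 2.3146 \cdot 10^{-6}$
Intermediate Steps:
$m{\left(U,s \right)} = 14$ ($m{\left(U,s \right)} = 9 - -5 = 9 + 5 = 14$)
$C{\left(P \right)} = 2 P$
$y = - \frac{1}{22}$ ($y = \frac{1}{2 \left(3 - 14\right)} = \frac{1}{2 \left(-11\right)} = \frac{1}{-22} = - \frac{1}{22} \approx -0.045455$)
$\frac{y}{-19638} = - \frac{1}{22 \left(-19638\right)} = \left(- \frac{1}{22}\right) \left(- \frac{1}{19638}\right) = \frac{1}{432036}$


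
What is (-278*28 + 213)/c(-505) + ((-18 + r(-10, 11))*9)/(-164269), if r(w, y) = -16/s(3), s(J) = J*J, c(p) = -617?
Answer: 1243790425/101353973 ≈ 12.272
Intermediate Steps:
s(J) = J²
r(w, y) = -16/9 (r(w, y) = -16/(3²) = -16/9)
(-278*28 + 213)/c(-505) + ((-18 + r(-10, 11))*9)/(-164269) = (-278*28 + 213)/(-617) + ((-18 - 16/9)*9)/(-164269) = (-7784 + 213)*(-1/617) - 178/9*9*(-1/164269) = -7571*(-1/617) - 178*(-1/164269) = 7571/617 + 178/164269 = 1243790425/101353973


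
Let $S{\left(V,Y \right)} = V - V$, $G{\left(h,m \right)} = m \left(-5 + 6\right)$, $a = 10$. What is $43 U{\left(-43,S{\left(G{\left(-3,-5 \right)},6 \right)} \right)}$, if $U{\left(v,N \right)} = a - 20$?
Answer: $-430$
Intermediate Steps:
$G{\left(h,m \right)} = m$ ($G{\left(h,m \right)} = m 1 = m$)
$S{\left(V,Y \right)} = 0$
$U{\left(v,N \right)} = -10$ ($U{\left(v,N \right)} = 10 - 20 = -10$)
$43 U{\left(-43,S{\left(G{\left(-3,-5 \right)},6 \right)} \right)} = 43 \left(-10\right) = -430$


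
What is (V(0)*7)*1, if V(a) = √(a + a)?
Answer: 0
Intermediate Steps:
V(a) = √2*√a (V(a) = √(2*a) = √2*√a)
(V(0)*7)*1 = ((√2*√0)*7)*1 = ((√2*0)*7)*1 = (0*7)*1 = 0*1 = 0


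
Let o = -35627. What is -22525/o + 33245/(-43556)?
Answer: -203320715/1551769612 ≈ -0.13103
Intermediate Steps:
-22525/o + 33245/(-43556) = -22525/(-35627) + 33245/(-43556) = -22525*(-1/35627) + 33245*(-1/43556) = 22525/35627 - 33245/43556 = -203320715/1551769612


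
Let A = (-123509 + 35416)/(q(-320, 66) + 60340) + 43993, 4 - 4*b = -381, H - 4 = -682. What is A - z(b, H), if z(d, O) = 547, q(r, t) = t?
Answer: 2624310983/60406 ≈ 43445.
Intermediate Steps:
H = -678 (H = 4 - 682 = -678)
b = 385/4 (b = 1 - ¼*(-381) = 1 + 381/4 = 385/4 ≈ 96.250)
A = 2657353065/60406 (A = (-123509 + 35416)/(66 + 60340) + 43993 = -88093/60406 + 43993 = 2657353065/60406 ≈ 43992.)
A - z(b, H) = 2657353065/60406 - 1*547 = 2657353065/60406 - 547 = 2624310983/60406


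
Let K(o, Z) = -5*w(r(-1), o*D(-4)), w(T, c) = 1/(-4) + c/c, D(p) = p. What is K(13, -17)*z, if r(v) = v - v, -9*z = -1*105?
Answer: -175/4 ≈ -43.750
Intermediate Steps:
z = 35/3 (z = -(-1)*105/9 = -⅑*(-105) = 35/3 ≈ 11.667)
r(v) = 0
w(T, c) = ¾ (w(T, c) = 1*(-¼) + 1 = -¼ + 1 = ¾)
K(o, Z) = -15/4 (K(o, Z) = -5*¾ = -15/4)
K(13, -17)*z = -15/4*35/3 = -175/4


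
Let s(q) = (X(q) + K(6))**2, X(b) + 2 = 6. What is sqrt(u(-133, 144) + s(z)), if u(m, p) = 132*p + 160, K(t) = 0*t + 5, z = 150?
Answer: sqrt(19249) ≈ 138.74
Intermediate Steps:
X(b) = 4 (X(b) = -2 + 6 = 4)
K(t) = 5 (K(t) = 0 + 5 = 5)
u(m, p) = 160 + 132*p
s(q) = 81 (s(q) = (4 + 5)**2 = 9**2 = 81)
sqrt(u(-133, 144) + s(z)) = sqrt((160 + 132*144) + 81) = sqrt((160 + 19008) + 81) = sqrt(19168 + 81) = sqrt(19249)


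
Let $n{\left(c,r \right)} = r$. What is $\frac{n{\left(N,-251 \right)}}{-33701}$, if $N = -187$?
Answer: $\frac{251}{33701} \approx 0.0074479$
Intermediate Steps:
$\frac{n{\left(N,-251 \right)}}{-33701} = - \frac{251}{-33701} = \left(-251\right) \left(- \frac{1}{33701}\right) = \frac{251}{33701}$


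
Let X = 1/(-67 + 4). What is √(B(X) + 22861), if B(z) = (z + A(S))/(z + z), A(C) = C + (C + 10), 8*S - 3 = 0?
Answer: √360366/4 ≈ 150.08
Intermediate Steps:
S = 3/8 (S = 3/8 + (⅛)*0 = 3/8 + 0 = 3/8 ≈ 0.37500)
A(C) = 10 + 2*C (A(C) = C + (10 + C) = 10 + 2*C)
X = -1/63 (X = 1/(-63) = -1/63 ≈ -0.015873)
B(z) = (43/4 + z)/(2*z) (B(z) = (z + (10 + 2*(3/8)))/(z + z) = (z + (10 + ¾))/((2*z)) = (z + 43/4)*(1/(2*z)) = (43/4 + z)*(1/(2*z)) = (43/4 + z)/(2*z))
√(B(X) + 22861) = √((43 + 4*(-1/63))/(8*(-1/63)) + 22861) = √((⅛)*(-63)*(43 - 4/63) + 22861) = √((⅛)*(-63)*(2705/63) + 22861) = √(-2705/8 + 22861) = √(180183/8) = √360366/4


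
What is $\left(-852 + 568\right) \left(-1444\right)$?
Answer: $410096$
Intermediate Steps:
$\left(-852 + 568\right) \left(-1444\right) = \left(-284\right) \left(-1444\right) = 410096$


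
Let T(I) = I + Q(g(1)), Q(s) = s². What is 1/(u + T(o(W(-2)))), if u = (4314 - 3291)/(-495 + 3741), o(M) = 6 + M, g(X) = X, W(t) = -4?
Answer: 1082/3587 ≈ 0.30164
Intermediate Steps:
T(I) = 1 + I (T(I) = I + 1² = I + 1 = 1 + I)
u = 341/1082 (u = 1023/3246 = 1023*(1/3246) = 341/1082 ≈ 0.31516)
1/(u + T(o(W(-2)))) = 1/(341/1082 + (1 + (6 - 4))) = 1/(341/1082 + (1 + 2)) = 1/(341/1082 + 3) = 1/(3587/1082) = 1082/3587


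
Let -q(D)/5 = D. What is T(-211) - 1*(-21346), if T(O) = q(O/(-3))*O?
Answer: 286643/3 ≈ 95548.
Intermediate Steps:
q(D) = -5*D
T(O) = 5*O**2/3 (T(O) = (-5*O/(-3))*O = (-5*O*(-1)/3)*O = (-(-5)*O/3)*O = (5*O/3)*O = 5*O**2/3)
T(-211) - 1*(-21346) = (5/3)*(-211)**2 - 1*(-21346) = (5/3)*44521 + 21346 = 222605/3 + 21346 = 286643/3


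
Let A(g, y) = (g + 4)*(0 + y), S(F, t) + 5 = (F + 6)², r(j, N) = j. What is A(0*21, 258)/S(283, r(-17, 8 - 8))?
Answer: 258/20879 ≈ 0.012357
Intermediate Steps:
S(F, t) = -5 + (6 + F)² (S(F, t) = -5 + (F + 6)² = -5 + (6 + F)²)
A(g, y) = y*(4 + g) (A(g, y) = (4 + g)*y = y*(4 + g))
A(0*21, 258)/S(283, r(-17, 8 - 8)) = (258*(4 + 0*21))/(-5 + (6 + 283)²) = (258*(4 + 0))/(-5 + 289²) = (258*4)/(-5 + 83521) = 1032/83516 = 1032*(1/83516) = 258/20879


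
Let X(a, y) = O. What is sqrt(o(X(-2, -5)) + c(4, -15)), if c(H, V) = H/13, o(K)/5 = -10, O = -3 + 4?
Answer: I*sqrt(8398)/13 ≈ 7.0493*I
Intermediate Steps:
O = 1
X(a, y) = 1
o(K) = -50 (o(K) = 5*(-10) = -50)
c(H, V) = H/13 (c(H, V) = H*(1/13) = H/13)
sqrt(o(X(-2, -5)) + c(4, -15)) = sqrt(-50 + (1/13)*4) = sqrt(-50 + 4/13) = sqrt(-646/13) = I*sqrt(8398)/13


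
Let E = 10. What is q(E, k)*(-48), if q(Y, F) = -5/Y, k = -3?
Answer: 24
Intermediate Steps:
q(E, k)*(-48) = -5/10*(-48) = -5*⅒*(-48) = -½*(-48) = 24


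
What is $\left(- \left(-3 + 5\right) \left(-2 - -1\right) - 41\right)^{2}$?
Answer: $1521$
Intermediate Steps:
$\left(- \left(-3 + 5\right) \left(-2 - -1\right) - 41\right)^{2} = \left(- 2 \left(-2 + 1\right) - 41\right)^{2} = \left(- 2 \left(-1\right) - 41\right)^{2} = \left(\left(-1\right) \left(-2\right) - 41\right)^{2} = \left(2 - 41\right)^{2} = \left(-39\right)^{2} = 1521$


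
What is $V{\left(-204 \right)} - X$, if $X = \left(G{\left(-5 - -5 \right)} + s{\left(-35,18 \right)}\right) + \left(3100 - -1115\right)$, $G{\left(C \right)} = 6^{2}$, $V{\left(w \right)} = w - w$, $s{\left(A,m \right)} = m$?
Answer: $-4269$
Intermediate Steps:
$V{\left(w \right)} = 0$
$G{\left(C \right)} = 36$
$X = 4269$ ($X = \left(36 + 18\right) + \left(3100 - -1115\right) = 54 + \left(3100 + 1115\right) = 54 + 4215 = 4269$)
$V{\left(-204 \right)} - X = 0 - 4269 = -4269$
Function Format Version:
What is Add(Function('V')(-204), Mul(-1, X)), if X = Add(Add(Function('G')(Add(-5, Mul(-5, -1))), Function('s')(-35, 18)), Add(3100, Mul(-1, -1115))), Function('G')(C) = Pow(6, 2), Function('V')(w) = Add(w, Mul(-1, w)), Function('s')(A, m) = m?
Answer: -4269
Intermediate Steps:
Function('V')(w) = 0
Function('G')(C) = 36
X = 4269 (X = Add(Add(36, 18), Add(3100, Mul(-1, -1115))) = Add(54, Add(3100, 1115)) = Add(54, 4215) = 4269)
Add(Function('V')(-204), Mul(-1, X)) = Add(0, Mul(-1, 4269)) = Add(0, -4269) = -4269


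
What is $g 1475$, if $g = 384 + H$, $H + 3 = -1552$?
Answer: $-1727225$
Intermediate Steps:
$H = -1555$ ($H = -3 - 1552 = -1555$)
$g = -1171$ ($g = 384 - 1555 = -1171$)
$g 1475 = \left(-1171\right) 1475 = -1727225$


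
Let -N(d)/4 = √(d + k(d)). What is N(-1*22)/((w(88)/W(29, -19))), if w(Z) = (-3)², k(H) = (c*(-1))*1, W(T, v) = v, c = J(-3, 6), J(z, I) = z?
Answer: 76*I*√19/9 ≈ 36.808*I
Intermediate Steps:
c = -3
k(H) = 3 (k(H) = -3*(-1)*1 = 3*1 = 3)
w(Z) = 9
N(d) = -4*√(3 + d) (N(d) = -4*√(d + 3) = -4*√(3 + d))
N(-1*22)/((w(88)/W(29, -19))) = (-4*√(3 - 1*22))/((9/(-19))) = (-4*√(3 - 22))/((9*(-1/19))) = (-4*I*√19)/(-9/19) = -4*I*√19*(-19/9) = 76*I*√19/9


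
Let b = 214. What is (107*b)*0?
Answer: 0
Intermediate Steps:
(107*b)*0 = (107*214)*0 = 22898*0 = 0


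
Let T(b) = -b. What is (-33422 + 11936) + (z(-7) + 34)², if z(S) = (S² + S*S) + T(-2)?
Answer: -3530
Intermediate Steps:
z(S) = 2 + 2*S² (z(S) = (S² + S*S) - 1*(-2) = (S² + S²) + 2 = 2*S² + 2 = 2 + 2*S²)
(-33422 + 11936) + (z(-7) + 34)² = (-33422 + 11936) + ((2 + 2*(-7)²) + 34)² = -21486 + ((2 + 2*49) + 34)² = -21486 + ((2 + 98) + 34)² = -21486 + (100 + 34)² = -21486 + 134² = -21486 + 17956 = -3530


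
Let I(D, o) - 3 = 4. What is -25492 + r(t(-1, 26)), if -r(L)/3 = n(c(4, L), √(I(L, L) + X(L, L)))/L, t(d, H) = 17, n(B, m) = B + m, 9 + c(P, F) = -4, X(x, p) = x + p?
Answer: -433325/17 - 3*√41/17 ≈ -25491.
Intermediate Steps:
X(x, p) = p + x
I(D, o) = 7 (I(D, o) = 3 + 4 = 7)
c(P, F) = -13 (c(P, F) = -9 - 4 = -13)
r(L) = -3*(-13 + √(7 + 2*L))/L (r(L) = -3*(-13 + √(7 + (L + L)))/L = -3*(-13 + √(7 + 2*L))/L)
-25492 + r(t(-1, 26)) = -25492 + 3*(13 - √(7 + 2*17))/17 = -25492 + 3*(1/17)*(13 - √(7 + 34)) = -25492 + 3*(1/17)*(13 - √41) = -25492 + (39/17 - 3*√41/17) = -433325/17 - 3*√41/17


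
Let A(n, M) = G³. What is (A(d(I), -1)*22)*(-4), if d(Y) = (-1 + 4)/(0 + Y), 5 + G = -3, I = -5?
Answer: 45056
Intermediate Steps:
G = -8 (G = -5 - 3 = -8)
d(Y) = 3/Y
A(n, M) = -512 (A(n, M) = (-8)³ = -512)
(A(d(I), -1)*22)*(-4) = -512*22*(-4) = -11264*(-4) = 45056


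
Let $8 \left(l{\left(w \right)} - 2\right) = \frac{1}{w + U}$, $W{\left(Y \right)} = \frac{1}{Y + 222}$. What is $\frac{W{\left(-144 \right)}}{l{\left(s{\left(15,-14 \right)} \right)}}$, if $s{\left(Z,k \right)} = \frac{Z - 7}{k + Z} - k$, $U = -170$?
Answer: $\frac{592}{92313} \approx 0.006413$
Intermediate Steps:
$W{\left(Y \right)} = \frac{1}{222 + Y}$
$s{\left(Z,k \right)} = - k + \frac{-7 + Z}{Z + k}$ ($s{\left(Z,k \right)} = \frac{-7 + Z}{Z + k} - k = - k + \frac{-7 + Z}{Z + k}$)
$l{\left(w \right)} = 2 + \frac{1}{8 \left(-170 + w\right)}$ ($l{\left(w \right)} = 2 + \frac{1}{8 \left(w - 170\right)} = 2 + \frac{1}{8 \left(-170 + w\right)}$)
$\frac{W{\left(-144 \right)}}{l{\left(s{\left(15,-14 \right)} \right)}} = \frac{1}{\left(222 - 144\right) \frac{-2719 + 16 \frac{-7 + 15 - \left(-14\right)^{2} - 15 \left(-14\right)}{15 - 14}}{8 \left(-170 + \frac{-7 + 15 - \left(-14\right)^{2} - 15 \left(-14\right)}{15 - 14}\right)}} = \frac{1}{78 \frac{-2719 + 16 \frac{-7 + 15 - 196 + 210}{1}}{8 \left(-170 + \frac{-7 + 15 - 196 + 210}{1}\right)}} = \frac{1}{78 \frac{-2719 + 16 \cdot 1 \left(-7 + 15 - 196 + 210\right)}{8 \left(-170 + 1 \left(-7 + 15 - 196 + 210\right)\right)}} = \frac{1}{78 \frac{-2719 + 16 \cdot 1 \cdot 22}{8 \left(-170 + 1 \cdot 22\right)}} = \frac{1}{78 \frac{-2719 + 16 \cdot 22}{8 \left(-170 + 22\right)}} = \frac{1}{78 \frac{-2719 + 352}{8 \left(-148\right)}} = \frac{1}{78 \cdot \frac{1}{8} \left(- \frac{1}{148}\right) \left(-2367\right)} = \frac{1}{78 \cdot \frac{2367}{1184}} = \frac{1}{78} \cdot \frac{1184}{2367} = \frac{592}{92313}$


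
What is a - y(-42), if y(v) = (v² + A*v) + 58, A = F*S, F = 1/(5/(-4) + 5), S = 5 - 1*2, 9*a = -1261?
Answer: -86783/45 ≈ -1928.5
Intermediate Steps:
a = -1261/9 (a = (⅑)*(-1261) = -1261/9 ≈ -140.11)
S = 3 (S = 5 - 2 = 3)
F = 4/15 (F = 1/(5*(-¼) + 5) = 1/(-5/4 + 5) = 1/(15/4) = 4/15 ≈ 0.26667)
A = ⅘ (A = (4/15)*3 = ⅘ ≈ 0.80000)
y(v) = 58 + v² + 4*v/5 (y(v) = (v² + 4*v/5) + 58 = 58 + v² + 4*v/5)
a - y(-42) = -1261/9 - (58 + (-42)² + (⅘)*(-42)) = -1261/9 - (58 + 1764 - 168/5) = -1261/9 - 1*8942/5 = -1261/9 - 8942/5 = -86783/45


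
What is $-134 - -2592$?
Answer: $2458$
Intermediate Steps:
$-134 - -2592 = -134 + 2592 = 2458$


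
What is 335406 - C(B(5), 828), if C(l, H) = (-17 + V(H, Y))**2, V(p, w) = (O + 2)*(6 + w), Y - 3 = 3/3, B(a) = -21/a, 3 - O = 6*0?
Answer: 334317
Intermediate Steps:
O = 3 (O = 3 - 6*0 = 3 - 1*0 = 3 + 0 = 3)
Y = 4 (Y = 3 + 3/3 = 3 + 3*(1/3) = 3 + 1 = 4)
V(p, w) = 30 + 5*w (V(p, w) = (3 + 2)*(6 + w) = 5*(6 + w) = 30 + 5*w)
C(l, H) = 1089 (C(l, H) = (-17 + (30 + 5*4))**2 = (-17 + (30 + 20))**2 = (-17 + 50)**2 = 33**2 = 1089)
335406 - C(B(5), 828) = 335406 - 1*1089 = 335406 - 1089 = 334317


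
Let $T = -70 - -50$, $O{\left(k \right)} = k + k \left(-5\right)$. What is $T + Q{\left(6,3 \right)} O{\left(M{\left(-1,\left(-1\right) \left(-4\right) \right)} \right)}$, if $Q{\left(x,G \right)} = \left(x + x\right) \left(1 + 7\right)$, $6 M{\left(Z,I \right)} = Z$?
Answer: $44$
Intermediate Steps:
$M{\left(Z,I \right)} = \frac{Z}{6}$
$Q{\left(x,G \right)} = 16 x$ ($Q{\left(x,G \right)} = 2 x 8 = 16 x$)
$O{\left(k \right)} = - 4 k$ ($O{\left(k \right)} = k - 5 k = - 4 k$)
$T = -20$ ($T = -70 + 50 = -20$)
$T + Q{\left(6,3 \right)} O{\left(M{\left(-1,\left(-1\right) \left(-4\right) \right)} \right)} = -20 + 16 \cdot 6 \left(- 4 \cdot \frac{1}{6} \left(-1\right)\right) = -20 + 96 \left(\left(-4\right) \left(- \frac{1}{6}\right)\right) = -20 + 96 \cdot \frac{2}{3} = -20 + 64 = 44$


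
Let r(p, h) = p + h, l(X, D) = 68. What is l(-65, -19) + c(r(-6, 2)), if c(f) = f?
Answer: 64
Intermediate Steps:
r(p, h) = h + p
l(-65, -19) + c(r(-6, 2)) = 68 + (2 - 6) = 68 - 4 = 64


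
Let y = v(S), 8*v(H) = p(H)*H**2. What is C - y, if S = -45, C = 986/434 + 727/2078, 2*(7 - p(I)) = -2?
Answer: -911942937/450926 ≈ -2022.4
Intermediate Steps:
p(I) = 8 (p(I) = 7 - 1/2*(-2) = 7 + 1 = 8)
C = 1182213/450926 (C = 986*(1/434) + 727*(1/2078) = 493/217 + 727/2078 = 1182213/450926 ≈ 2.6217)
v(H) = H**2 (v(H) = (8*H**2)/8 = H**2)
y = 2025 (y = (-45)**2 = 2025)
C - y = 1182213/450926 - 1*2025 = 1182213/450926 - 2025 = -911942937/450926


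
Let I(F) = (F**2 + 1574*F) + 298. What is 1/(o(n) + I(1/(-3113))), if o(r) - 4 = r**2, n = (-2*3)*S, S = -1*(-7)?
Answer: 9690769/20016228893 ≈ 0.00048415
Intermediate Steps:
S = 7
n = -42 (n = -2*3*7 = -6*7 = -42)
o(r) = 4 + r**2
I(F) = 298 + F**2 + 1574*F
1/(o(n) + I(1/(-3113))) = 1/((4 + (-42)**2) + (298 + (1/(-3113))**2 + 1574/(-3113))) = 1/((4 + 1764) + (298 + (-1/3113)**2 + 1574*(-1/3113))) = 1/(1768 + (298 + 1/9690769 - 1574/3113)) = 1/(1768 + 2882949301/9690769) = 1/(20016228893/9690769) = 9690769/20016228893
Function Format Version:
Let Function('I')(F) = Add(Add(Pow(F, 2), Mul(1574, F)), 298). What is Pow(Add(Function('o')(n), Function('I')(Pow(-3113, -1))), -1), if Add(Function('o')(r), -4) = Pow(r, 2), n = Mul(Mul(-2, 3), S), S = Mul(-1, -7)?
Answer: Rational(9690769, 20016228893) ≈ 0.00048415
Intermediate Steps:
S = 7
n = -42 (n = Mul(Mul(-2, 3), 7) = Mul(-6, 7) = -42)
Function('o')(r) = Add(4, Pow(r, 2))
Function('I')(F) = Add(298, Pow(F, 2), Mul(1574, F))
Pow(Add(Function('o')(n), Function('I')(Pow(-3113, -1))), -1) = Pow(Add(Add(4, Pow(-42, 2)), Add(298, Pow(Pow(-3113, -1), 2), Mul(1574, Pow(-3113, -1)))), -1) = Pow(Add(Add(4, 1764), Add(298, Pow(Rational(-1, 3113), 2), Mul(1574, Rational(-1, 3113)))), -1) = Pow(Add(1768, Add(298, Rational(1, 9690769), Rational(-1574, 3113))), -1) = Pow(Add(1768, Rational(2882949301, 9690769)), -1) = Pow(Rational(20016228893, 9690769), -1) = Rational(9690769, 20016228893)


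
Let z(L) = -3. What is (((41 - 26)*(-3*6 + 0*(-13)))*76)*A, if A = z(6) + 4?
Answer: -20520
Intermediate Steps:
A = 1 (A = -3 + 4 = 1)
(((41 - 26)*(-3*6 + 0*(-13)))*76)*A = (((41 - 26)*(-3*6 + 0*(-13)))*76)*1 = ((15*(-18 + 0))*76)*1 = ((15*(-18))*76)*1 = -270*76*1 = -20520*1 = -20520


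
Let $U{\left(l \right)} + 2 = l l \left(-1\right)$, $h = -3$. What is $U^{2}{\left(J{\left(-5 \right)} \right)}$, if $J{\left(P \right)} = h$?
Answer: $121$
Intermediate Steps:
$J{\left(P \right)} = -3$
$U{\left(l \right)} = -2 - l^{2}$ ($U{\left(l \right)} = -2 + l l \left(-1\right) = -2 + l^{2} \left(-1\right) = -2 - l^{2}$)
$U^{2}{\left(J{\left(-5 \right)} \right)} = \left(-2 - \left(-3\right)^{2}\right)^{2} = \left(-2 - 9\right)^{2} = \left(-11\right)^{2} = 121$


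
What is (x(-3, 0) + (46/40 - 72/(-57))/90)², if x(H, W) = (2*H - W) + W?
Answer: 41731544089/1169640000 ≈ 35.679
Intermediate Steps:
x(H, W) = 2*H (x(H, W) = (-W + 2*H) + W = 2*H)
(x(-3, 0) + (46/40 - 72/(-57))/90)² = (2*(-3) + (46/40 - 72/(-57))/90)² = (-6 + (46*(1/40) - 72*(-1/57))*(1/90))² = (-6 + (23/20 + 24/19)*(1/90))² = (-6 + (917/380)*(1/90))² = (-6 + 917/34200)² = (-204283/34200)² = 41731544089/1169640000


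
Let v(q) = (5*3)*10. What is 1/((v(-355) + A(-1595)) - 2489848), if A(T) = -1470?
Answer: -1/2491168 ≈ -4.0142e-7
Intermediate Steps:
v(q) = 150 (v(q) = 15*10 = 150)
1/((v(-355) + A(-1595)) - 2489848) = 1/((150 - 1470) - 2489848) = 1/(-1320 - 2489848) = 1/(-2491168) = -1/2491168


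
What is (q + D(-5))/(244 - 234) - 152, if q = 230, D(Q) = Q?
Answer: -259/2 ≈ -129.50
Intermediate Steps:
(q + D(-5))/(244 - 234) - 152 = (230 - 5)/(244 - 234) - 152 = 225/10 - 152 = 225*(⅒) - 152 = 45/2 - 152 = -259/2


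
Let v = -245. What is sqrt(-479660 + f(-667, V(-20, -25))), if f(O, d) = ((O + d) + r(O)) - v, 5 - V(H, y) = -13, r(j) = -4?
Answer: 2*I*sqrt(120017) ≈ 692.87*I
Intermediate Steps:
V(H, y) = 18 (V(H, y) = 5 - 1*(-13) = 5 + 13 = 18)
f(O, d) = 241 + O + d (f(O, d) = ((O + d) - 4) - 1*(-245) = (-4 + O + d) + 245 = 241 + O + d)
sqrt(-479660 + f(-667, V(-20, -25))) = sqrt(-479660 + (241 - 667 + 18)) = sqrt(-479660 - 408) = sqrt(-480068) = 2*I*sqrt(120017)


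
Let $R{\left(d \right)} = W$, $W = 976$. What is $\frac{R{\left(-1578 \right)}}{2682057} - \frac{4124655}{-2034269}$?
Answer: $\frac{11064545261879}{5456025411333} \approx 2.028$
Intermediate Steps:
$R{\left(d \right)} = 976$
$\frac{R{\left(-1578 \right)}}{2682057} - \frac{4124655}{-2034269} = \frac{976}{2682057} - \frac{4124655}{-2034269} = 976 \cdot \frac{1}{2682057} - - \frac{4124655}{2034269} = \frac{976}{2682057} + \frac{4124655}{2034269} = \frac{11064545261879}{5456025411333}$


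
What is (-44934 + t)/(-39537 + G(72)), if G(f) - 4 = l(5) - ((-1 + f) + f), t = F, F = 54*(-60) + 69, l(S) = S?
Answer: 48105/39671 ≈ 1.2126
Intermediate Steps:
F = -3171 (F = -3240 + 69 = -3171)
t = -3171
G(f) = 10 - 2*f (G(f) = 4 + (5 - ((-1 + f) + f)) = 4 + (5 - (-1 + 2*f)) = 4 + (5 + (1 - 2*f)) = 4 + (6 - 2*f) = 10 - 2*f)
(-44934 + t)/(-39537 + G(72)) = (-44934 - 3171)/(-39537 + (10 - 2*72)) = -48105/(-39537 + (10 - 144)) = -48105/(-39537 - 134) = -48105/(-39671) = -48105*(-1/39671) = 48105/39671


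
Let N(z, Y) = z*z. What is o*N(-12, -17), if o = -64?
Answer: -9216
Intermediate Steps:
N(z, Y) = z²
o*N(-12, -17) = -64*(-12)² = -64*144 = -9216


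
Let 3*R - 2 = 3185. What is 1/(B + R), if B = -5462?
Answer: -3/13199 ≈ -0.00022729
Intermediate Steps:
R = 3187/3 (R = ⅔ + (⅓)*3185 = ⅔ + 3185/3 = 3187/3 ≈ 1062.3)
1/(B + R) = 1/(-5462 + 3187/3) = 1/(-13199/3) = -3/13199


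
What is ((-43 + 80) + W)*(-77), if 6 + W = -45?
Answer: 1078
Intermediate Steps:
W = -51 (W = -6 - 45 = -51)
((-43 + 80) + W)*(-77) = ((-43 + 80) - 51)*(-77) = (37 - 51)*(-77) = -14*(-77) = 1078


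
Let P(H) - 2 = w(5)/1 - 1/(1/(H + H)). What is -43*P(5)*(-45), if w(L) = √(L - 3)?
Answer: -15480 + 1935*√2 ≈ -12744.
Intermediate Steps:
w(L) = √(-3 + L)
P(H) = 2 + √2 - 2*H (P(H) = 2 + (√(-3 + 5)/1 - 1/(1/(H + H))) = 2 + (√2*1 - 1/(1/(2*H))) = 2 + (√2 - 1/(1/(2*H))) = 2 + (√2 - 2*H) = 2 + √2 - 2*H)
-43*P(5)*(-45) = -43*(2 + √2 - 2*5)*(-45) = -43*(2 + √2 - 10)*(-45) = -43*(-8 + √2)*(-45) = (344 - 43*√2)*(-45) = -15480 + 1935*√2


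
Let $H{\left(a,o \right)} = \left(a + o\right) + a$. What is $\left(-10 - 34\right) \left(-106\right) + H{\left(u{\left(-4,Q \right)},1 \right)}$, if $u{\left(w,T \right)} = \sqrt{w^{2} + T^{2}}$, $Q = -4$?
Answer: $4665 + 8 \sqrt{2} \approx 4676.3$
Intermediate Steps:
$u{\left(w,T \right)} = \sqrt{T^{2} + w^{2}}$
$H{\left(a,o \right)} = o + 2 a$
$\left(-10 - 34\right) \left(-106\right) + H{\left(u{\left(-4,Q \right)},1 \right)} = \left(-10 - 34\right) \left(-106\right) + \left(1 + 2 \sqrt{\left(-4\right)^{2} + \left(-4\right)^{2}}\right) = \left(-44\right) \left(-106\right) + \left(1 + 2 \sqrt{16 + 16}\right) = 4664 + \left(1 + 2 \sqrt{32}\right) = 4664 + \left(1 + 2 \cdot 4 \sqrt{2}\right) = 4664 + \left(1 + 8 \sqrt{2}\right) = 4665 + 8 \sqrt{2}$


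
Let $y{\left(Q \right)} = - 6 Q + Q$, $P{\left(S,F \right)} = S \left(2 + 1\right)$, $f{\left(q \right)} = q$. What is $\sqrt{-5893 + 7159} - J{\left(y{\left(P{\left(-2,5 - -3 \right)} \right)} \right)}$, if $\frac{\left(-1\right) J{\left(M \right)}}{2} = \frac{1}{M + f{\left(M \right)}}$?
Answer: $\frac{1}{30} + \sqrt{1266} \approx 35.614$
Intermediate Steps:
$P{\left(S,F \right)} = 3 S$ ($P{\left(S,F \right)} = S 3 = 3 S$)
$y{\left(Q \right)} = - 5 Q$
$J{\left(M \right)} = - \frac{1}{M}$ ($J{\left(M \right)} = - \frac{2}{M + M} = - \frac{2}{2 M} = - 2 \frac{1}{2 M} = - \frac{1}{M}$)
$\sqrt{-5893 + 7159} - J{\left(y{\left(P{\left(-2,5 - -3 \right)} \right)} \right)} = \sqrt{-5893 + 7159} - - \frac{1}{\left(-5\right) 3 \left(-2\right)} = \sqrt{1266} - - \frac{1}{\left(-5\right) \left(-6\right)} = \sqrt{1266} - - \frac{1}{30} = \sqrt{1266} + \frac{1}{30} = \frac{1}{30} + \sqrt{1266}$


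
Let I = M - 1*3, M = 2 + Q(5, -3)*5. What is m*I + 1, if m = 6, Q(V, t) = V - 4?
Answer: 25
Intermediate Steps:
Q(V, t) = -4 + V
M = 7 (M = 2 + (-4 + 5)*5 = 2 + 1*5 = 2 + 5 = 7)
I = 4 (I = 7 - 1*3 = 7 - 3 = 4)
m*I + 1 = 6*4 + 1 = 24 + 1 = 25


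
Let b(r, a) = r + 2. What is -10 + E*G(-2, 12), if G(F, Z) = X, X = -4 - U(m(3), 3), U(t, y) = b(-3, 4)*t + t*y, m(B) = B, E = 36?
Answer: -370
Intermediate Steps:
b(r, a) = 2 + r
U(t, y) = -t + t*y (U(t, y) = (2 - 3)*t + t*y = -t + t*y)
X = -10 (X = -4 - 3*(-1 + 3) = -4 - 3*2 = -4 - 1*6 = -4 - 6 = -10)
G(F, Z) = -10
-10 + E*G(-2, 12) = -10 + 36*(-10) = -10 - 360 = -370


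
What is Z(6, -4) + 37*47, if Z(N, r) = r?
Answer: 1735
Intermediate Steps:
Z(6, -4) + 37*47 = -4 + 37*47 = -4 + 1739 = 1735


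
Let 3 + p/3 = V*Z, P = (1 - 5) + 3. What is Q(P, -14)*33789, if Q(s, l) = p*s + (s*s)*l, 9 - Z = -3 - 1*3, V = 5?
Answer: -7771470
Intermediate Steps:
Z = 15 (Z = 9 - (-3 - 1*3) = 9 - (-3 - 3) = 9 - 1*(-6) = 9 + 6 = 15)
P = -1 (P = -4 + 3 = -1)
p = 216 (p = -9 + 3*(5*15) = -9 + 3*75 = -9 + 225 = 216)
Q(s, l) = 216*s + l*s² (Q(s, l) = 216*s + (s*s)*l = 216*s + s²*l = 216*s + l*s²)
Q(P, -14)*33789 = -(216 - 14*(-1))*33789 = -(216 + 14)*33789 = -1*230*33789 = -230*33789 = -7771470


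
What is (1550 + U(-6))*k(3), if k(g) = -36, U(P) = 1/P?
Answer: -55794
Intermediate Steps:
(1550 + U(-6))*k(3) = (1550 + 1/(-6))*(-36) = (1550 - ⅙)*(-36) = (9299/6)*(-36) = -55794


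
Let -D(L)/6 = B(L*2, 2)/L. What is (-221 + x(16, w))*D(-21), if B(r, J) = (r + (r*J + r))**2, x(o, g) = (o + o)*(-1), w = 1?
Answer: -2040192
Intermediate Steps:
x(o, g) = -2*o (x(o, g) = (2*o)*(-1) = -2*o)
B(r, J) = (2*r + J*r)**2 (B(r, J) = (r + (J*r + r))**2 = (r + (r + J*r))**2 = (2*r + J*r)**2)
D(L) = -384*L (D(L) = -6*(L*2)**2*(2 + 2)**2/L = -6*(2*L)**2*4**2/L = -6*(4*L**2)*16/L = -6*64*L**2/L = -384*L)
(-221 + x(16, w))*D(-21) = (-221 - 2*16)*(-384*(-21)) = (-221 - 32)*8064 = -253*8064 = -2040192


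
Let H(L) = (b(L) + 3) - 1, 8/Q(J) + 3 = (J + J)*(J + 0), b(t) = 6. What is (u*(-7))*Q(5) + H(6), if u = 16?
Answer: -520/47 ≈ -11.064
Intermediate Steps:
Q(J) = 8/(-3 + 2*J**2) (Q(J) = 8/(-3 + (J + J)*(J + 0)) = 8/(-3 + (2*J)*J) = 8/(-3 + 2*J**2))
H(L) = 8 (H(L) = (6 + 3) - 1 = 9 - 1 = 8)
(u*(-7))*Q(5) + H(6) = (16*(-7))*(8/(-3 + 2*5**2)) + 8 = -896/(-3 + 2*25) + 8 = -896/(-3 + 50) + 8 = -896/47 + 8 = -520/47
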